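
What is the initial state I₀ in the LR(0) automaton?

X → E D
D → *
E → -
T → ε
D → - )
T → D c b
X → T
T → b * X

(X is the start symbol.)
{ [D → . *], [D → . - )], [E → . -], [T → . D c b], [T → . b * X], [T → .], [X → . E D], [X → . T], [X' → . X] }

First, augment the grammar with X' → X
I₀ = CLOSURE({ [X' → . X] }):
  [X' → . X] has the dot before X: add [X → . E D], [X → . T]
  [X → . E D] has the dot before E: add [E → . -]
  [X → . T] has the dot before T: add [T → .], [T → . D c b], [T → . b * X]
  [T → . D c b] has the dot before D: add [D → . *], [D → . - )]
No further items can be added.

I₀ = { [D → . *], [D → . - )], [E → . -], [T → . D c b], [T → . b * X], [T → .], [X → . E D], [X → . T], [X' → . X] }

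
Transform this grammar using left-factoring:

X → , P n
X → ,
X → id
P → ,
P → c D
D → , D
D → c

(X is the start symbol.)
X → , X'
X' → P n
X' → ε
X → id
P → ,
P → c D
D → , D
D → c

Left-factoring transforms A → αβ₁ | αβ₂ into A → αA' and A' → β₁ | β₂
(α is the longest common prefix among the alternatives). Repeat until
no nonterminal has two alternatives with a common prefix.

Round 1: X has alternatives sharing prefix ','. Introduce X': X → , X'
  Add: X' → P n
  Add: X' → ε

No remaining common prefixes — done.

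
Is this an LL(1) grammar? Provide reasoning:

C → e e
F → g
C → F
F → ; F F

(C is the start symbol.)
A grammar is LL(1) if for each non-terminal N with multiple productions, the predict sets of those productions are pairwise disjoint, where PREDICT(N → α) = (FIRST(α) \ {ε}) ∪ (FOLLOW(N) if α ⇒* ε).

Relevant sets:
  FIRST(F) = { ';', 'g' }

For C:
  PREDICT(C → e e) = { 'e' }
  PREDICT(C → F) = { ';', 'g' }
For F:
  PREDICT(F → g) = { 'g' }
  PREDICT(F → ';' F F) = { ';' }

All predict sets are disjoint. The grammar IS LL(1).

Answer: Yes, the grammar is LL(1).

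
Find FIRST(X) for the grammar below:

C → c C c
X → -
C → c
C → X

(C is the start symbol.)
To compute FIRST(X), examine every production with X on the left-hand side, reading each right-hand side left to right until a non-nullable symbol is reached.

From X → -:
  - '-' is a terminal: add '-' and stop

Collecting: FIRST(X) = { '-' }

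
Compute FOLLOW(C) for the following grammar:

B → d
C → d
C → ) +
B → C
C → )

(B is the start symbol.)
In B → C: C is at the end, add FOLLOW(B)

The FOLLOW sets referred to above (computed the same way, to a fixed point):
  FOLLOW(B) = { $ }

Taking the union: FOLLOW(C) = { $ }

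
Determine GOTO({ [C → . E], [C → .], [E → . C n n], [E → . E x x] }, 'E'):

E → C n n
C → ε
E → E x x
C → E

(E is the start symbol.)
{ [C → E .], [E → E . x x] }

GOTO(I, 'E') = CLOSURE({ [A → αX.β] : [A → α.Xβ] ∈ I, X = 'E' })

Items with dot before 'E', with the dot advanced:
  [C → . E] → [C → E .]
  [E → . E x x] → [E → E . x x]
Closure adds nothing (no advanced item has the dot before a non-terminal).

GOTO = { [C → E .], [E → E . x x] }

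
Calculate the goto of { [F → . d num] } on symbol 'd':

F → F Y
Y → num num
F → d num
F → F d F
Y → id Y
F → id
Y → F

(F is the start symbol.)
{ [F → d . num] }

GOTO(I, 'd') = CLOSURE({ [A → αX.β] : [A → α.Xβ] ∈ I, X = 'd' })

Items with dot before 'd', with the dot advanced:
  [F → . d num] → [F → d . num]
Closure adds nothing (no advanced item has the dot before a non-terminal).

GOTO = { [F → d . num] }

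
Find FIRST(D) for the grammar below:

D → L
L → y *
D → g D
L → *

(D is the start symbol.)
To compute FIRST(D), examine every production with D on the left-hand side, reading each right-hand side left to right until a non-nullable symbol is reached.

FIRST sets of the other non-terminals involved (by the same procedure, iterated to a fixed point):
  FIRST(L) = { '*', 'y' }

From D → L:
  - L is a non-terminal: add FIRST(L) \ {ε} = { '*', 'y' }
    L is not nullable, so stop
From D → g D:
  - g is a terminal: add 'g' and stop

Collecting: FIRST(D) = { '*', 'g', 'y' }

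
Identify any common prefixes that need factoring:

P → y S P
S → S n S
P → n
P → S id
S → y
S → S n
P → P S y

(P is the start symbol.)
Left-factoring is needed when two productions for the same non-terminal
share a common prefix on the right-hand side.

Productions for P:
  P → y S P
  P → n
  P → S id
  P → P S y
Productions for S:
  S → S n S
  S → y
  S → S n

Found common prefix 'S n' in productions for S

Answer: Yes, S has productions with common prefix 'S n'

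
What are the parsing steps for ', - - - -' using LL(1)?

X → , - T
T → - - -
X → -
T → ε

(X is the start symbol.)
Stack is shown with the top on the left.

Stack    Input        Action
----------------------------
X $      , - - - - $  output X → , - T
, - T $  , - - - - $  match ','
- T $    - - - - $    match '-'
T $      - - - $      output T → - - -
- - - $  - - - $      match '-'
- - $    - - $        match '-'
- $      - $          match '-'
$        $            accept

The string is accepted.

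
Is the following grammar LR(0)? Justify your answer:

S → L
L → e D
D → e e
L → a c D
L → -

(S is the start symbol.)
Yes, the grammar is LR(0)

A grammar is LR(0) if no state in the canonical LR(0) collection has:
  - both a shift item (dot before a terminal) and a complete item (shift-reduce conflict), or
  - two or more complete items (reduce-reduce conflict; the accept item [S' → S .] counts as a complete item here).

Augment with S' → S and build the canonical LR(0) collection (I0 = CLOSURE({[S' → . S]}), then GOTO on every symbol after a dot until no new states appear). It has 11 states:
  I0: { [L → . -], [L → . a c D], [L → . e D], [S → . L], [S' → . S] }  — shift
  I1: { [L → - .] }  — reduce
  I2: { [S → L .] }  — reduce
  I3: { [S' → S .] }  — accept
  I4: { [L → a . c D] }  — shift
  I5: { [D → . e e], [L → e . D] }  — shift
  I6: { [L → e D .] }  — reduce
  I7: { [D → e . e] }  — shift
  I8: { [D → e e .] }  — reduce
  I9: { [D → . e e], [L → a c . D] }  — shift
  I10: { [L → a c D .] }  — reduce

Every state is either a pure shift/goto state or contains exactly one complete item and nothing to shift — no conflicts. The grammar is LR(0).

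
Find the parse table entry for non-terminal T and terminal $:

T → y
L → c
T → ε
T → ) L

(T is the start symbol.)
To find M[T, $], we find productions for T where $ is in the predict set (PREDICT(N → α) = (FIRST(α) \ {ε}) ∪ (FOLLOW(N) if α ⇒* ε)).

Relevant sets:
  FOLLOW(T) = { $ }

T → y: PREDICT = { 'y' }
T → ε: PREDICT = { $ }
  $ is in predict set, so this production goes in M[T, $]
T → ) L: PREDICT = { ')' }

M[T, $] = T → ε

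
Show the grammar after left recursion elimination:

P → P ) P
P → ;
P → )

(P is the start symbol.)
P is directly left-recursive. The standard transformation for
  A → A α₁ | ... | A α_m | β₁ | ... | β_n
is
  A  → β₁ A' | ... | β_n A'
  A' → α₁ A' | ... | α_m A' | ε

P → ; becomes P → ; P'
P → ) becomes P → ) P'
P → P ) P becomes P' → ) P P'
Add P' → ε

Resulting grammar:
P → ; P'
P → ) P'
P' → ) P P'
P' → ε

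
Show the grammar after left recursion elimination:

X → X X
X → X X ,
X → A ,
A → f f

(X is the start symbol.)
X → A , X'
X' → X X'
X' → X , X'
X' → ε
A → f f

X is directly left-recursive. The standard transformation for
  A → A α₁ | ... | A α_m | β₁ | ... | β_n
is
  A  → β₁ A' | ... | β_n A'
  A' → α₁ A' | ... | α_m A' | ε

X → A , becomes X → A , X'
X → X X becomes X' → X X'
X → X X , becomes X' → X , X'
Add X' → ε

Productions for other non-terminals are unchanged:
  A → f f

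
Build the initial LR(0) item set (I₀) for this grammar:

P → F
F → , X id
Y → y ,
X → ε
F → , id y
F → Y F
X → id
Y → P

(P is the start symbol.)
First, augment the grammar with P' → P
I₀ = CLOSURE({ [P' → . P] }):
  [P' → . P] has the dot before P: add [P → . F]
  [P → . F] has the dot before F: add [F → . , X id], [F → . , id y], [F → . Y F]
  [F → . Y F] has the dot before Y: add [Y → . y ,], [Y → . P]
No further items can be added.

I₀ = { [F → . , X id], [F → . , id y], [F → . Y F], [P → . F], [P' → . P], [Y → . P], [Y → . y ,] }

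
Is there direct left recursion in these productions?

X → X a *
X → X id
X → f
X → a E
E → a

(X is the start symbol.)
Yes, X is left-recursive

Direct left recursion occurs when N → N α for some non-terminal N (the right-hand side begins with the left-hand side itself).

X → X a *: LEFT RECURSIVE (starts with X)
X → X id: LEFT RECURSIVE (starts with X)
X → f: starts with f
X → a E: starts with a
E → a: starts with a

The grammar has direct left recursion on: X.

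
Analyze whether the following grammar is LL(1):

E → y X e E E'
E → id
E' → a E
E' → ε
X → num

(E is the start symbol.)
No. Predict set conflict for E': { 'a' }

A grammar is LL(1) if for each non-terminal N with multiple productions, the predict sets of those productions are pairwise disjoint, where PREDICT(N → α) = (FIRST(α) \ {ε}) ∪ (FOLLOW(N) if α ⇒* ε).

Relevant sets:
  FOLLOW(E') = { $, 'a' }

For E:
  PREDICT(E → y X e E E') = { 'y' }
  PREDICT(E → id) = { 'id' }
For E':
  PREDICT(E' → a E) = { 'a' }
  PREDICT(E' → ε) = { $, 'a' }
X has a single production, so nothing to check there.

Conflict found: Predict set conflict for E': { 'a' }
The grammar is NOT LL(1).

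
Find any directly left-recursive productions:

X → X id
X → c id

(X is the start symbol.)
Direct left recursion occurs when N → N α for some non-terminal N (the right-hand side begins with the left-hand side itself).

X → X id: LEFT RECURSIVE (starts with X)
X → c id: starts with c

The grammar has direct left recursion on: X.

Answer: Yes, X is left-recursive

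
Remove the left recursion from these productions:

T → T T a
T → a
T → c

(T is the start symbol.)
T is directly left-recursive. The standard transformation for
  A → A α₁ | ... | A α_m | β₁ | ... | β_n
is
  A  → β₁ A' | ... | β_n A'
  A' → α₁ A' | ... | α_m A' | ε

T → a becomes T → a T'
T → c becomes T → c T'
T → T T a becomes T' → T a T'
Add T' → ε

Resulting grammar:
T → a T'
T → c T'
T' → T a T'
T' → ε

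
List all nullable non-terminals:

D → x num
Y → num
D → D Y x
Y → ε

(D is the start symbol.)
A non-terminal is nullable if it can derive ε (the empty string): either it has an ε-production, or it has a production whose right-hand side consists entirely of nullable non-terminals.

ε-productions: Y → ε
So Y is immediately nullable.
No further non-terminal can be added: every production for the remaining non-terminals contains a terminal or a non-nullable non-terminal.
Nullable = { 'Y' }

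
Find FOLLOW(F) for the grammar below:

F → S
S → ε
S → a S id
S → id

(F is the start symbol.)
F is the start symbol, so $ ∈ FOLLOW(F).
F does not occur on any right-hand side.

Taking the union: FOLLOW(F) = { $ }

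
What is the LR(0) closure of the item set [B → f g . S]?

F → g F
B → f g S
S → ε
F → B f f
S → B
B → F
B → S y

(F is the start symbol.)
Start with: [B → f g . S]
  [B → f g . S] has the dot before S: add [S → .], [S → . B]
  [S → . B] has the dot before B: add [B → . f g S], [B → . F], [B → . S y]
  [B → . F] has the dot before F: add [F → . g F], [F → . B f f]
No further items can be added.

CLOSURE = { [B → . F], [B → . S y], [B → . f g S], [B → f g . S], [F → . B f f], [F → . g F], [S → . B], [S → .] }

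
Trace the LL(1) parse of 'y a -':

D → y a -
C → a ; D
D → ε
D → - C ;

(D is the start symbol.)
Stack is shown with the top on the left.

Stack    Input    Action
------------------------
D $      y a - $  output D → y a -
y a - $  y a - $  match 'y'
a - $    a - $    match 'a'
- $      - $      match '-'
$        $        accept

The string is accepted.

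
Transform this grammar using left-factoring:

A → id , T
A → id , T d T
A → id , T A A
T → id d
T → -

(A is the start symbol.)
Left-factoring transforms A → αβ₁ | αβ₂ into A → αA' and A' → β₁ | β₂
(α is the longest common prefix among the alternatives). Repeat until
no nonterminal has two alternatives with a common prefix.

Round 1: A has alternatives sharing prefix 'id , T'. Introduce A': A → id , T A'
  Add: A' → ε
  Add: A' → d T
  Add: A' → A A

No remaining common prefixes — done.

Resulting grammar:
A → id , T A'
A' → ε
A' → d T
A' → A A
T → id d
T → -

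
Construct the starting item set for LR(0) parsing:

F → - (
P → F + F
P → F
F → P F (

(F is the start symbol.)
First, augment the grammar with F' → F
I₀ = CLOSURE({ [F' → . F] }):
  [F' → . F] has the dot before F: add [F → . - (], [F → . P F (]
  [F → . P F (] has the dot before P: add [P → . F + F], [P → . F]
No further items can be added.

I₀ = { [F → . - (], [F → . P F (], [F' → . F], [P → . F + F], [P → . F] }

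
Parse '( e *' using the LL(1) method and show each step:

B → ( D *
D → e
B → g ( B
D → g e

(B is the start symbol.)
LL(1) parsing maintains a stack (initially the start symbol over $) and the input. At each step: if the stack top is a terminal, match it against the current input token; if it is a non-terminal N, replace it with the RHS of M[N, lookahead] (the unique production whose predict set contains the lookahead).

Stack is shown with the top on the left.

Stack    Input    Action
------------------------
B $      ( e * $  output B → ( D *
( D * $  ( e * $  match '('
D * $    e * $    output D → e
e * $    e * $    match 'e'
* $      * $      match '*'
$        $        accept

The string is accepted.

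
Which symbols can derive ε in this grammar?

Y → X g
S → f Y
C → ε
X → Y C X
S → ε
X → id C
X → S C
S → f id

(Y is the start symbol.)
A non-terminal is nullable if it can derive ε (the empty string): either it has an ε-production, or it has a production whose right-hand side consists entirely of nullable non-terminals.

ε-productions: C → ε, S → ε
So C, S are immediately nullable.
X → S C: every symbol on the right is nullable, so X is nullable too.
No further non-terminal can be added: every production for the remaining non-terminals contains a terminal or a non-nullable non-terminal.
Nullable = { 'C', 'S', 'X' }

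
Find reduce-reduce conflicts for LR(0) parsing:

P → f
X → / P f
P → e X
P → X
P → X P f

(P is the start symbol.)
No reduce-reduce conflicts

A reduce-reduce conflict occurs when an LR(0) state has two complete items [A → α .] and [B → β .] — both call for a reduction, and with no lookahead the parser cannot choose between them.

Augment with P' → P and build the canonical LR(0) collection (I0 = CLOSURE({[P' → . P]}), then GOTO on every symbol after a dot until no new states appear). It has 11 states:
  I0: { [P → . X P f], [P → . X], [P → . e X], [P → . f], [P' → . P], [X → . / P f] }  — shift
  I1: { [P → . X P f], [P → . X], [P → . e X], [P → . f], [X → . / P f], [X → / . P f] }  — shift
  I2: { [P' → P .] }  — accept
  I3: { [P → . X P f], [P → . X], [P → . e X], [P → . f], [P → X . P f], [P → X .], [X → . / P f] }  — shift, reduce
  I4: { [P → e . X], [X → . / P f] }  — shift
  I5: { [P → f .] }  — reduce
  I6: { [P → e X .] }  — reduce
  I7: { [P → X P . f] }  — shift
  I8: { [P → X P f .] }  — reduce
  I9: { [X → / P . f] }  — shift
  I10: { [X → / P f .] }  — reduce

No state contains more than one complete item.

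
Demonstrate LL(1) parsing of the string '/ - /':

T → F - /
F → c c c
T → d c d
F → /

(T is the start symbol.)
Stack is shown with the top on the left.

Stack    Input    Action
------------------------
T $      / - / $  output T → F - /
F - / $  / - / $  output F → /
/ - / $  / - / $  match '/'
- / $    - / $    match '-'
/ $      / $      match '/'
$        $        accept

The string is accepted.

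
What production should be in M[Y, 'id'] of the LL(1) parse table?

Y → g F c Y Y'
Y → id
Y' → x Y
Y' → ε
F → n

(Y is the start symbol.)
Y → id

To find M[Y, 'id'], we find productions for Y where 'id' is in the predict set (PREDICT(N → α) = (FIRST(α) \ {ε}) ∪ (FOLLOW(N) if α ⇒* ε)).

Y → g F c Y Y': PREDICT = { 'g' }
Y → id: PREDICT = { 'id' }
  'id' is in predict set, so this production goes in M[Y, 'id']

M[Y, 'id'] = Y → id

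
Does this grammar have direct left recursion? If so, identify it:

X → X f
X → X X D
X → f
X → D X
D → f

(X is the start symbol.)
Yes, X is left-recursive

X → X f: LEFT RECURSIVE (starts with X)
X → X X D: LEFT RECURSIVE (starts with X)
X → f: starts with f
X → D X: starts with D
D → f: starts with f

The grammar has direct left recursion on: X.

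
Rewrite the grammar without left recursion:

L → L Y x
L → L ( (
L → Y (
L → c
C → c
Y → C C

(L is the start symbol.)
L is directly left-recursive. The standard transformation for
  A → A α₁ | ... | A α_m | β₁ | ... | β_n
is
  A  → β₁ A' | ... | β_n A'
  A' → α₁ A' | ... | α_m A' | ε

L → Y ( becomes L → Y ( L'
L → c becomes L → c L'
L → L Y x becomes L' → Y x L'
L → L ( ( becomes L' → ( ( L'
Add L' → ε

Productions for other non-terminals are unchanged:
  C → c
  Y → C C

Resulting grammar:
L → Y ( L'
L → c L'
L' → Y x L'
L' → ( ( L'
L' → ε
C → c
Y → C C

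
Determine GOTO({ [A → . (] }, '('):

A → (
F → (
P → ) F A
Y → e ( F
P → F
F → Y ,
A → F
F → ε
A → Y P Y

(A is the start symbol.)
GOTO(I, '(') = CLOSURE({ [A → αX.β] : [A → α.Xβ] ∈ I, X = '(' })

Items with dot before '(', with the dot advanced:
  [A → . (] → [A → ( .]
Closure adds nothing (no advanced item has the dot before a non-terminal).

GOTO = { [A → ( .] }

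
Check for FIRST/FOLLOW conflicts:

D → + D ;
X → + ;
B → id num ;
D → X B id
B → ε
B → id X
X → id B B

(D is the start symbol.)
Nullable non-terminals: B.

B: nullable alternative(s) B → ε; FOLLOW(B) = { 'id' }
  B → id num ;: FIRST \ {ε} = { 'id' } — overlaps FOLLOW(B) on { 'id' }: CONFLICT
  B → ε: FIRST \ {ε} = { } — this is the only nullable alternative, skip
  B → id X: FIRST \ {ε} = { 'id' } — overlaps FOLLOW(B) on { 'id' }: CONFLICT

D, X have no nullable alternative, so no FIRST/FOLLOW check is needed there.

So the grammar has 2 FIRST/FOLLOW conflicts (marked CONFLICT above).

Answer: Yes. B → id num ';' with FOLLOW(B) on { 'id' }; B → id X with FOLLOW(B) on { 'id' }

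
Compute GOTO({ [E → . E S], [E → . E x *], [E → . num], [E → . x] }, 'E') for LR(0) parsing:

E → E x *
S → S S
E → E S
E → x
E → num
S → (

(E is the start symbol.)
GOTO(I, 'E') = CLOSURE({ [A → αX.β] : [A → α.Xβ] ∈ I, X = 'E' })

Items with dot before 'E', with the dot advanced:
  [E → . E S] → [E → E . S]
  [E → . E x *] → [E → E . x *]
Closure of the advanced items:
  [E → E . S] has the dot before S: add [S → . S S], [S → . (]

GOTO = { [E → E . S], [E → E . x *], [S → . (], [S → . S S] }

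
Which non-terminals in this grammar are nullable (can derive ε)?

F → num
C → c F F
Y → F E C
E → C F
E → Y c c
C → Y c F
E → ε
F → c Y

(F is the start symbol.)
{ 'E' }

ε-productions: E → ε
So E is immediately nullable.
No further non-terminal can be added: every production for the remaining non-terminals contains a terminal or a non-nullable non-terminal.
Nullable = { 'E' }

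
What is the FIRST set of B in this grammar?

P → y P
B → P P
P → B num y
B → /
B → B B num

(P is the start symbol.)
{ '/', 'y' }

FIRST sets of the other non-terminals involved (by the same procedure, iterated to a fixed point):
  FIRST(P) = { '/', 'y' }

From B → P P:
  - P is a non-terminal: add FIRST(P) \ {ε} = { '/', 'y' }
    P is not nullable, so stop
From B → /:
  - '/' is a terminal: add '/' and stop
From B → B B num:
  - B is the symbol being defined: contributes nothing new
    B is not nullable, so stop

Collecting: FIRST(B) = { '/', 'y' }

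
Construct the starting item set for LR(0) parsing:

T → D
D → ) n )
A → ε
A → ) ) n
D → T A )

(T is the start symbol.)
{ [D → . ) n )], [D → . T A )], [T → . D], [T' → . T] }

First, augment the grammar with T' → T
I₀ = CLOSURE({ [T' → . T] }):
  [T' → . T] has the dot before T: add [T → . D]
  [T → . D] has the dot before D: add [D → . ) n )], [D → . T A )]
No further items can be added.

I₀ = { [D → . ) n )], [D → . T A )], [T → . D], [T' → . T] }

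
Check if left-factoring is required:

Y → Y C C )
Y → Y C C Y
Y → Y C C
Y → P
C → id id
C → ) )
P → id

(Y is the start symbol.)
Left-factoring is needed when two productions for the same non-terminal
share a common prefix on the right-hand side.

Productions for Y:
  Y → Y C C )
  Y → Y C C Y
  Y → Y C C
  Y → P
Productions for C:
  C → id id
  C → ) )

Found common prefix 'Y C C' in productions for Y

Answer: Yes, Y has productions with common prefix 'Y C C'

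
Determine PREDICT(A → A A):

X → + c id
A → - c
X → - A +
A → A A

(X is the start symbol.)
PREDICT(A → A A) = (FIRST(RHS) \ {ε}) ∪ (FOLLOW(A) if ε ∈ FIRST(RHS), i.e. RHS ⇒* ε)
FIRST(A) = { '-' }
FIRST(A A) = { '-' }
ε ∉ FIRST(A A), so FOLLOW(A) is not added.
PREDICT(A → A A) = { '-' }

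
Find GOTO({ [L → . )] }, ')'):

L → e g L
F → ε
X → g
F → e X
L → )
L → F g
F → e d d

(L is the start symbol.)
GOTO(I, ')') = CLOSURE({ [A → αX.β] : [A → α.Xβ] ∈ I, X = ')' })

Items with dot before ')', with the dot advanced:
  [L → . )] → [L → ) .]
Closure adds nothing (no advanced item has the dot before a non-terminal).

GOTO = { [L → ) .] }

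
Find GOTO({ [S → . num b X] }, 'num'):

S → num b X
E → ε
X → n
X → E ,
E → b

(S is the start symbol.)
GOTO(I, 'num') = CLOSURE({ [A → αX.β] : [A → α.Xβ] ∈ I, X = 'num' })

Items with dot before 'num', with the dot advanced:
  [S → . num b X] → [S → num . b X]
Closure adds nothing (no advanced item has the dot before a non-terminal).

GOTO = { [S → num . b X] }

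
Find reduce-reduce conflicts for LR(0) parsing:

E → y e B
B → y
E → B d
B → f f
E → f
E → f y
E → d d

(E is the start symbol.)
No reduce-reduce conflicts

A reduce-reduce conflict occurs when an LR(0) state has two complete items [A → α .] and [B → β .] — both call for a reduction, and with no lookahead the parser cannot choose between them.

Augment with E' → E and build the canonical LR(0) collection (I0 = CLOSURE({[E' → . E]}), then GOTO on every symbol after a dot until no new states appear). It has 14 states:
  I0: { [B → . f f], [B → . y], [E → . B d], [E → . d d], [E → . f y], [E → . f], [E → . y e B], [E' → . E] }  — shift
  I1: { [E → B . d] }  — shift
  I2: { [E' → E .] }  — accept
  I3: { [E → d . d] }  — shift
  I4: { [B → f . f], [E → f . y], [E → f .] }  — shift, reduce
  I5: { [B → y .], [E → y . e B] }  — shift, reduce
  I6: { [B → . f f], [B → . y], [E → y e . B] }  — shift
  I7: { [E → y e B .] }  — reduce
  I8: { [B → f . f] }  — shift
  I9: { [B → y .] }  — reduce
  I10: { [B → f f .] }  — reduce
  I11: { [E → f y .] }  — reduce
  I12: { [E → d d .] }  — reduce
  I13: { [E → B d .] }  — reduce

No state contains more than one complete item.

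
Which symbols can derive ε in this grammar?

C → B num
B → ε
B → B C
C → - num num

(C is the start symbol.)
A non-terminal is nullable if it can derive ε (the empty string): either it has an ε-production, or it has a production whose right-hand side consists entirely of nullable non-terminals.

ε-productions: B → ε
So B is immediately nullable.
No further non-terminal can be added: every production for the remaining non-terminals contains a terminal or a non-nullable non-terminal.
Nullable = { 'B' }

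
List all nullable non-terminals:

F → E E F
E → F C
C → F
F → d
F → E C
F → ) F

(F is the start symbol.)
A non-terminal is nullable if it can derive ε (the empty string): either it has an ε-production, or it has a production whose right-hand side consists entirely of nullable non-terminals.

There are no ε-productions, so no non-terminal can derive ε.
No non-terminals are nullable.

Answer: None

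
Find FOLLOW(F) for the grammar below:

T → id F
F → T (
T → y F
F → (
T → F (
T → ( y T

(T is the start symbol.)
To compute FOLLOW(F), find every occurrence of F on a right-hand side N → α F β: add FIRST(β) \ {ε}, and if β is empty or nullable also add FOLLOW(N). Iterate to a fixed point.

In T → id F: F is at the end, add FOLLOW(T)
In T → y F: F is at the end, add FOLLOW(T)
In T → F (: F is followed by '(', add FIRST('(') \ {ε} = { '(' }

The FOLLOW sets referred to above (computed the same way, to a fixed point):
  FOLLOW(T) = { $, '(' }

Taking the union: FOLLOW(F) = { $, '(' }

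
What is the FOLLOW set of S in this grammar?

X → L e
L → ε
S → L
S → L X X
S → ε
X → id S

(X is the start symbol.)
To compute FOLLOW(S), find every occurrence of S on a right-hand side N → α S β: add FIRST(β) \ {ε}, and if β is empty or nullable also add FOLLOW(N). Iterate to a fixed point.

In X → id S: S is at the end, add FOLLOW(X)

The FOLLOW sets referred to above (computed the same way, to a fixed point):
  FOLLOW(X) = { $, 'e', 'id' }

Taking the union: FOLLOW(S) = { $, 'e', 'id' }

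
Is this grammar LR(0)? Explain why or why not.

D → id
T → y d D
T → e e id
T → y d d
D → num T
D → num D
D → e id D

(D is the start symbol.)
Yes, the grammar is LR(0)

A grammar is LR(0) if no state in the canonical LR(0) collection has:
  - both a shift item (dot before a terminal) and a complete item (shift-reduce conflict), or
  - two or more complete items (reduce-reduce conflict; the accept item [D' → D .] counts as a complete item here).

Augment with D' → D and build the canonical LR(0) collection (I0 = CLOSURE({[D' → . D]}), then GOTO on every symbol after a dot until no new states appear). It has 16 states:
  I0: { [D → . e id D], [D → . id], [D → . num D], [D → . num T], [D' → . D] }  — shift
  I1: { [D' → D .] }  — accept
  I2: { [D → e . id D] }  — shift
  I3: { [D → id .] }  — reduce
  I4: { [D → . e id D], [D → . id], [D → . num D], [D → . num T], [D → num . D], [D → num . T], [T → . e e id], [T → . y d D], [T → . y d d] }  — shift
  I5: { [D → num D .] }  — reduce
  I6: { [D → num T .] }  — reduce
  I7: { [D → e . id D], [T → e . e id] }  — shift
  I8: { [T → y . d D], [T → y . d d] }  — shift
  I9: { [D → . e id D], [D → . id], [D → . num D], [D → . num T], [T → y d . D], [T → y d . d] }  — shift
  I10: { [T → y d D .] }  — reduce
  I11: { [T → y d d .] }  — reduce
  I12: { [T → e e . id] }  — shift
  I13: { [D → . e id D], [D → . id], [D → . num D], [D → . num T], [D → e id . D] }  — shift
  I14: { [D → e id D .] }  — reduce
  I15: { [T → e e id .] }  — reduce

Every state is either a pure shift/goto state or contains exactly one complete item and nothing to shift — no conflicts. The grammar is LR(0).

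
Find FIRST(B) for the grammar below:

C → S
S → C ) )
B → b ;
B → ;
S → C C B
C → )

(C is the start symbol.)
To compute FIRST(B), examine every production with B on the left-hand side, reading each right-hand side left to right until a non-nullable symbol is reached.

From B → b ;:
  - b is a terminal: add 'b' and stop
From B → ;:
  - ';' is a terminal: add ';' and stop

Collecting: FIRST(B) = { ';', 'b' }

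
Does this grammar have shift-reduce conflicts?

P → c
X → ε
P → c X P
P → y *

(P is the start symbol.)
No shift-reduce conflicts

Augment with P' → P and build the canonical LR(0) collection (I0 = CLOSURE({[P' → . P]}), then GOTO on every symbol after a dot until no new states appear). It has 7 states:
  I0: { [P → . c X P], [P → . c], [P → . y *], [P' → . P] }  — shift
  I1: { [P' → P .] }  — accept
  I2: { [P → c . X P], [P → c .], [X → .] }  — 2 reduces
  I3: { [P → y . *] }  — shift
  I4: { [P → y * .] }  — reduce
  I5: { [P → . c X P], [P → . c], [P → . y *], [P → c X . P] }  — shift
  I6: { [P → c X P .] }  — reduce

No state contains both a complete item and a shift item.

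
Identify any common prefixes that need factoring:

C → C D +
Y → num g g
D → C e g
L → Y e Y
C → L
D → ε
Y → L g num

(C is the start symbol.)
No, left-factoring is not needed

Left-factoring is needed when two productions for the same non-terminal
share a common prefix on the right-hand side.

Productions for C:
  C → C D +
  C → L
Productions for Y:
  Y → num g g
  Y → L g num
Productions for D:
  D → C e g
  D → ε

No common prefixes found.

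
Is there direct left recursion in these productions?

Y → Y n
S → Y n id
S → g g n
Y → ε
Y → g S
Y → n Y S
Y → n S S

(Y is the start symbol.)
Yes, Y is left-recursive

Direct left recursion occurs when N → N α for some non-terminal N (the right-hand side begins with the left-hand side itself).

Y → Y n: LEFT RECURSIVE (starts with Y)
S → Y n id: starts with Y
S → g g n: starts with g
Y → ε: starts with ε
Y → g S: starts with g
Y → n Y S: starts with n
Y → n S S: starts with n

The grammar has direct left recursion on: Y.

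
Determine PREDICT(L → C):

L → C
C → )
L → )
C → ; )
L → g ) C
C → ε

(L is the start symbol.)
PREDICT(L → C) = (FIRST(RHS) \ {ε}) ∪ (FOLLOW(L) if ε ∈ FIRST(RHS), i.e. RHS ⇒* ε)
FIRST(C) = { ')', ';', ε }
FIRST(C) = { ')', ';', ε }
ε ∈ FIRST(C) (the right-hand side is nullable), so add FOLLOW(L) = { $ }
PREDICT(L → C) = { $, ')', ';' }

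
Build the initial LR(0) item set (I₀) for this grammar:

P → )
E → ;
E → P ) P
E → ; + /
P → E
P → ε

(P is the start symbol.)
First, augment the grammar with P' → P
I₀ = CLOSURE({ [P' → . P] }):
  [P' → . P] has the dot before P: add [P → . )], [P → . E], [P → .]
  [P → . E] has the dot before E: add [E → . ;], [E → . P ) P], [E → . ; + /]
No further items can be added.

I₀ = { [E → . ; + /], [E → . ;], [E → . P ) P], [P → . )], [P → . E], [P → .], [P' → . P] }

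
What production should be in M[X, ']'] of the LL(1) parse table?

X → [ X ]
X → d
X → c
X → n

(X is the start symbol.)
To find M[X, ']'], we find productions for X where ']' is in the predict set (PREDICT(N → α) = (FIRST(α) \ {ε}) ∪ (FOLLOW(N) if α ⇒* ε)).

X → [ X ]: PREDICT = { '[' }
X → d: PREDICT = { 'd' }
X → c: PREDICT = { 'c' }
X → n: PREDICT = { 'n' }

M[X, ']'] is empty (no production applies)

Answer: Empty (error entry)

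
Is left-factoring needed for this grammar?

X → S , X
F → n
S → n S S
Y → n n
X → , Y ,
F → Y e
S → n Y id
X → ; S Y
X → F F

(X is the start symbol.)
Left-factoring is needed when two productions for the same non-terminal
share a common prefix on the right-hand side.

Productions for X:
  X → S , X
  X → , Y ,
  X → ; S Y
  X → F F
Productions for F:
  F → n
  F → Y e
Productions for S:
  S → n S S
  S → n Y id

Found common prefix 'n' in productions for S

Answer: Yes, S has productions with common prefix 'n'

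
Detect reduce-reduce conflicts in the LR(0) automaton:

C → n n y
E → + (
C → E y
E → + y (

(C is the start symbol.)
No reduce-reduce conflicts

Augment with C' → C and build the canonical LR(0) collection (I0 = CLOSURE({[C' → . C]}), then GOTO on every symbol after a dot until no new states appear). It has 11 states:
  I0: { [C → . E y], [C → . n n y], [C' → . C], [E → . + (], [E → . + y (] }  — shift
  I1: { [E → + . (], [E → + . y (] }  — shift
  I2: { [C' → C .] }  — accept
  I3: { [C → E . y] }  — shift
  I4: { [C → n . n y] }  — shift
  I5: { [C → n n . y] }  — shift
  I6: { [C → n n y .] }  — reduce
  I7: { [C → E y .] }  — reduce
  I8: { [E → + ( .] }  — reduce
  I9: { [E → + y . (] }  — shift
  I10: { [E → + y ( .] }  — reduce

No state contains more than one complete item.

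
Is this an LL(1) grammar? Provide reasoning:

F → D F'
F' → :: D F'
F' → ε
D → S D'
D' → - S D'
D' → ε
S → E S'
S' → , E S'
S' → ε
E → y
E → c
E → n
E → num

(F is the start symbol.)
Relevant sets:
  FOLLOW(F') = { $ }
  FOLLOW(D') = { $, '::' }
  FOLLOW(S') = { $, '-', '::' }

For F':
  PREDICT(F' → :: D F') = { '::' }
  PREDICT(F' → ε) = { $ }
For D':
  PREDICT(D' → '-' S D') = { '-' }
  PREDICT(D' → ε) = { $, '::' }
For S':
  PREDICT(S' → ',' E S') = { ',' }
  PREDICT(S' → ε) = { $, '-', '::' }
For E:
  PREDICT(E → y) = { 'y' }
  PREDICT(E → c) = { 'c' }
  PREDICT(E → n) = { 'n' }
  PREDICT(E → num) = { 'num' }
F, D, S have a single production, so nothing to check there.

All predict sets are disjoint. The grammar IS LL(1).

Answer: Yes, the grammar is LL(1).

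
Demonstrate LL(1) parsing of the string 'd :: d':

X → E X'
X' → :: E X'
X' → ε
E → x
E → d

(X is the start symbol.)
LL(1) parsing maintains a stack (initially the start symbol over $) and the input. At each step: if the stack top is a terminal, match it against the current input token; if it is a non-terminal N, replace it with the RHS of M[N, lookahead] (the unique production whose predict set contains the lookahead).

Stack is shown with the top on the left.

Stack      Input     Action
---------------------------
X $        d :: d $  output X → E X'
E X' $     d :: d $  output E → d
d X' $     d :: d $  match 'd'
X' $       :: d $    output X' → :: E X'
:: E X' $  :: d $    match '::'
E X' $     d $       output E → d
d X' $     d $       match 'd'
X' $       $         output X' → ε
$          $         accept

The string is accepted.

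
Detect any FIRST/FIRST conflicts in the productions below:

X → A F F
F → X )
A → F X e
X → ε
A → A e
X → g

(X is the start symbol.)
Yes. X → A F F / X → g on { 'g' }; A → F X e / A → A e on { ')', 'g' }

A FIRST/FIRST conflict occurs when two productions N → α and N → β for the same non-terminal have FIRST(α) ∩ FIRST(β) ≠ ∅ (with ε ∈ FIRST of a nullable right-hand side, so two nullable alternatives also conflict).

FIRST sets of the non-terminals at (or reachable through a nullable prefix from) the front of some alternative:
  FIRST(A) = { ')', 'g' }
  FIRST(F) = { ')', 'g' }

Productions for X:
  X → A F F: FIRST = { ')', 'g' }
  X → ε: FIRST = { ε }
  X → g: FIRST = { 'g' }
Productions for A:
  A → F X e: FIRST = { ')', 'g' }
  A → A e: FIRST = { ')', 'g' }
F has only one production, so no FIRST/FIRST conflict is possible there.

Conflict for X: X → A F F and X → g
  Overlap: { 'g' }
Conflict for A: A → F X e and A → A e
  Overlap: { ')', 'g' }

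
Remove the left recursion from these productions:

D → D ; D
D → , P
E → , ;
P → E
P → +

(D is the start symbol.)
D → , P D'
D' → ; D D'
D' → ε
E → , ;
P → E
P → +

D is directly left-recursive. The standard transformation for
  A → A α₁ | ... | A α_m | β₁ | ... | β_n
is
  A  → β₁ A' | ... | β_n A'
  A' → α₁ A' | ... | α_m A' | ε

D → , P becomes D → , P D'
D → D ; D becomes D' → ; D D'
Add D' → ε

Productions for other non-terminals are unchanged:
  E → , ;
  P → E
  P → +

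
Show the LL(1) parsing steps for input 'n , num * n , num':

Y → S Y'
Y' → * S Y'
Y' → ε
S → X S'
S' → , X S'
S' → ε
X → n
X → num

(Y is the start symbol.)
Stack is shown with the top on the left.

Stack        Input                Action
----------------------------------------
Y $          n , num * n , num $  output Y → S Y'
S Y' $       n , num * n , num $  output S → X S'
X S' Y' $    n , num * n , num $  output X → n
n S' Y' $    n , num * n , num $  match 'n'
S' Y' $      , num * n , num $    output S' → , X S'
, X S' Y' $  , num * n , num $    match ','
X S' Y' $    num * n , num $      output X → num
num S' Y' $  num * n , num $      match 'num'
S' Y' $      * n , num $          output S' → ε
Y' $         * n , num $          output Y' → * S Y'
* S Y' $     * n , num $          match '*'
S Y' $       n , num $            output S → X S'
X S' Y' $    n , num $            output X → n
n S' Y' $    n , num $            match 'n'
S' Y' $      , num $              output S' → , X S'
, X S' Y' $  , num $              match ','
X S' Y' $    num $                output X → num
num S' Y' $  num $                match 'num'
S' Y' $      $                    output S' → ε
Y' $         $                    output Y' → ε
$            $                    accept

The string is accepted.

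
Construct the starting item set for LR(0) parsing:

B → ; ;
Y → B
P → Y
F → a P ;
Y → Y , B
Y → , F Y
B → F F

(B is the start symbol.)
{ [B → . ; ;], [B → . F F], [B' → . B], [F → . a P ;] }

First, augment the grammar with B' → B
I₀ = CLOSURE({ [B' → . B] }):
  [B' → . B] has the dot before B: add [B → . ; ;], [B → . F F]
  [B → . F F] has the dot before F: add [F → . a P ;]
No further items can be added.

I₀ = { [B → . ; ;], [B → . F F], [B' → . B], [F → . a P ;] }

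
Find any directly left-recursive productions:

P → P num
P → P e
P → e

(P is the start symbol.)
Yes, P is left-recursive

P → P num: LEFT RECURSIVE (starts with P)
P → P e: LEFT RECURSIVE (starts with P)
P → e: starts with e

The grammar has direct left recursion on: P.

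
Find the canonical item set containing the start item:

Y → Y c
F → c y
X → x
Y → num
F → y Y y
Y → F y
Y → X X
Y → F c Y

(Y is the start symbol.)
{ [F → . c y], [F → . y Y y], [X → . x], [Y → . F c Y], [Y → . F y], [Y → . X X], [Y → . Y c], [Y → . num], [Y' → . Y] }

First, augment the grammar with Y' → Y
I₀ = CLOSURE({ [Y' → . Y] }):
  [Y' → . Y] has the dot before Y: add [Y → . Y c], [Y → . num], [Y → . F y], [Y → . X X], [Y → . F c Y]
  [Y → . F y] has the dot before F: add [F → . c y], [F → . y Y y]
  [Y → . X X] has the dot before X: add [X → . x]
No further items can be added.

I₀ = { [F → . c y], [F → . y Y y], [X → . x], [Y → . F c Y], [Y → . F y], [Y → . X X], [Y → . Y c], [Y → . num], [Y' → . Y] }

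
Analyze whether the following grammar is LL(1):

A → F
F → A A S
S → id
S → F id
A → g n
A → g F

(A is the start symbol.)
Relevant sets:
  FIRST(F) = { 'g' }

For A:
  PREDICT(A → F) = { 'g' }
  PREDICT(A → g n) = { 'g' }
  PREDICT(A → g F) = { 'g' }
For S:
  PREDICT(S → id) = { 'id' }
  PREDICT(S → F id) = { 'g' }
F has a single production, so nothing to check there.

Conflict found: Predict set conflict for A: { 'g' }
The grammar is NOT LL(1).

Answer: No. Predict set conflict for A: { 'g' }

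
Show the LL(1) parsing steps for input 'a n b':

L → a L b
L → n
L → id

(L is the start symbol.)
LL(1) parsing maintains a stack (initially the start symbol over $) and the input. At each step: if the stack top is a terminal, match it against the current input token; if it is a non-terminal N, replace it with the RHS of M[N, lookahead] (the unique production whose predict set contains the lookahead).

Stack is shown with the top on the left.

Stack    Input    Action
------------------------
L $      a n b $  output L → a L b
a L b $  a n b $  match 'a'
L b $    n b $    output L → n
n b $    n b $    match 'n'
b $      b $      match 'b'
$        $        accept

The string is accepted.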